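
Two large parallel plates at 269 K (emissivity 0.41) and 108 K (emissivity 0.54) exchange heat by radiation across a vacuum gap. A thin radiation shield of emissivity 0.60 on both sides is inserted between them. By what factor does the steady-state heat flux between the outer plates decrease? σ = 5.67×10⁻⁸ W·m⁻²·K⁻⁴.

Without shield: q₀ = σΔ(T⁴)/(1/ε₁+1/ε₂−1) with denominator 3.291.
With shield the two gaps are in series; the resistances add: (1/ε₁+1/ε_s−1)+(1/ε_s+1/ε₂−1) = 3.106+2.519 = 5.624.
Heat-flux ratio q₀/q = 5.624/3.291.

factor ≈ 1.71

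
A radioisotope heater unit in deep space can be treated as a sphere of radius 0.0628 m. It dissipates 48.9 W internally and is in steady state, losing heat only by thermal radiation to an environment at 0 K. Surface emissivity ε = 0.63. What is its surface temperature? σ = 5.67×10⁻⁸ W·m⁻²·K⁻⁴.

T ≈ 408 K

Steady state: internal power = radiated power, P = εσA T⁴.
Radiating area A = 4πr² = 0.04956 m².
T⁴ = P/(εσA) = 48.9/(0.63·5.67×10⁻⁸·0.04956) = 2.762×10¹⁰ K⁴.
T = (2.762×10¹⁰)^(1/4).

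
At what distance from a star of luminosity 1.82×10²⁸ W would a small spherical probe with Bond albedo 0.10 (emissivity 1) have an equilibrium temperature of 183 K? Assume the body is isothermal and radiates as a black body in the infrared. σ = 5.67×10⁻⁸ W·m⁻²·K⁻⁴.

d ≈ 2.26×10¹² m

For an isothermal black-emitting sphere, (1−a)S·πr² = σ·4πr²·T⁴ ⇒ S = 4σT⁴/(1−a).
S = 4·5.67×10⁻⁸·(183)⁴/0.900 = 282.6 W/m².
Flux falls as S = L/(4πd²), so d = √(L/(4πS)) = √(1.82×10²⁸/(4π·282.6)).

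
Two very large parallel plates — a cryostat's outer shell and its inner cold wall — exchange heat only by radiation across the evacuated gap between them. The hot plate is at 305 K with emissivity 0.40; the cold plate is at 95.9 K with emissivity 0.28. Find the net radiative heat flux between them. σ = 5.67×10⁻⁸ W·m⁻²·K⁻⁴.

q ≈ 95.8 W/m²

For two infinite grey parallel plates, q = σ(T₁⁴ − T₂⁴)/(1/ε₁ + 1/ε₂ − 1).
T₁⁴ − T₂⁴ = 8.654×10⁹ − 8.458×10⁷ = 8.569×10⁹ K⁴.
1/ε₁ + 1/ε₂ − 1 = 2.500 + 3.571 − 1 = 5.071.
q = 5.67×10⁻⁸ × 8.569×10⁹ / 5.071.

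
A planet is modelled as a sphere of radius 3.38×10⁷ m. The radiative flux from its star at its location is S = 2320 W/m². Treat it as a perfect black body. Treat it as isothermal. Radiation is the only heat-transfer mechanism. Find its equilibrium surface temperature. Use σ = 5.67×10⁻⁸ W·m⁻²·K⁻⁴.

T ≈ 318 K

At equilibrium, absorbed power = emitted power.
Absorbing cross-section = πr² = 3.589×10¹⁵ m²; emitting surface = 4πr² = 1.436×10¹⁶ m² (ratio 4).
S·A_cross = εσ·A_surf·T⁴  ⇒  T⁴ = S/(4σ).
T⁴ = 1.00·2320/(4·5.67×10⁻⁸) = 1.023×10¹⁰ K⁴.
T = (1.023×10¹⁰)^(1/4).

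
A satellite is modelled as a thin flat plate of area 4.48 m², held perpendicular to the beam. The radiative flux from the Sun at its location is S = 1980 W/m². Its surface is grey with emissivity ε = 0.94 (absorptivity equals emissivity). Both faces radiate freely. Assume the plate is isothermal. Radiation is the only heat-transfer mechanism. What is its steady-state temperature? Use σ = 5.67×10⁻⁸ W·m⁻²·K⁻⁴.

At equilibrium, absorbed power = emitted power.
Absorbing cross-section = A = 4.480 m²; emitting surface = 2A = 8.960 m² (ratio 2).
εS·A_cross = εσ·A_surf·T⁴  ⇒  T⁴ = S/(2σ)   (ε cancels).
T⁴ = 1980/(2·5.67×10⁻⁸) = 1.746×10¹⁰ K⁴.
T = (1.746×10¹⁰)^(1/4).

T ≈ 364 K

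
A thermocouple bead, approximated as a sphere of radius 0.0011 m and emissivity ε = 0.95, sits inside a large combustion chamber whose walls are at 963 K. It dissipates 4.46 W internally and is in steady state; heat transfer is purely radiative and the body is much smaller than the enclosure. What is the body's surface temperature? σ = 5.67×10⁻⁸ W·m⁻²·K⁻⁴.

T ≈ 1580 K

For a small grey body in a large enclosure, net radiated power = εσA(T⁴ − T_w⁴).
Steady state: P = εσA(T⁴ − T_w⁴) with A = 4πr² = 1.521×10⁻⁵ m².
T⁴ = P/(εσA) + T_w⁴ = 4.46/(0.95·5.67×10⁻⁸·1.521×10⁻⁵) + (963)⁴
    = 5.445×10¹² + 8.600×10¹¹ = 6.305×10¹² K⁴.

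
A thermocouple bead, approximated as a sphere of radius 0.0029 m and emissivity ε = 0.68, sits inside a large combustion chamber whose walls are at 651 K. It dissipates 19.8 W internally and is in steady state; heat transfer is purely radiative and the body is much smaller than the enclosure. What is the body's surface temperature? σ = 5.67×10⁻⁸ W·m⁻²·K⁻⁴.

T ≈ 1500 K

For a small grey body in a large enclosure, net radiated power = εσA(T⁴ − T_w⁴).
Steady state: P = εσA(T⁴ − T_w⁴) with A = 4πr² = 1.057×10⁻⁴ m².
T⁴ = P/(εσA) + T_w⁴ = 19.8/(0.68·5.67×10⁻⁸·1.057×10⁻⁴) + (651)⁴
    = 4.859×10¹² + 1.796×10¹¹ = 5.039×10¹² K⁴.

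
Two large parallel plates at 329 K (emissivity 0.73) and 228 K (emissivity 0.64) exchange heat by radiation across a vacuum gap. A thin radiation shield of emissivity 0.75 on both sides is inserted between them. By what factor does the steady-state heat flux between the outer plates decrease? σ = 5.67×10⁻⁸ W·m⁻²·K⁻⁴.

Without shield: q₀ = σΔ(T⁴)/(1/ε₁+1/ε₂−1) with denominator 1.932.
With shield the two gaps are in series; the resistances add: (1/ε₁+1/ε_s−1)+(1/ε_s+1/ε₂−1) = 1.703+1.896 = 3.599.
Heat-flux ratio q₀/q = 3.599/1.932.

factor ≈ 1.86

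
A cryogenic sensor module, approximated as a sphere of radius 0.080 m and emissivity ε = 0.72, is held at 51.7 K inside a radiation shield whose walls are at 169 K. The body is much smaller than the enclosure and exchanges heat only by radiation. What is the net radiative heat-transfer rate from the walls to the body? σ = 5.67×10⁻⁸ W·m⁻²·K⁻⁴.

P_net ≈ 2.65 W

For a small grey body in a large enclosure: P_net = εσA(T_body⁴ − T_wall⁴).
A = 4πr² = 0.08042 m²; T_body⁴ − T_wall⁴ = 7.144×10⁶ − 8.157×10⁸ = -8.086×10⁸ K⁴.
|P_net| = 0.72·5.67×10⁻⁸·0.08042·8.086×10⁸.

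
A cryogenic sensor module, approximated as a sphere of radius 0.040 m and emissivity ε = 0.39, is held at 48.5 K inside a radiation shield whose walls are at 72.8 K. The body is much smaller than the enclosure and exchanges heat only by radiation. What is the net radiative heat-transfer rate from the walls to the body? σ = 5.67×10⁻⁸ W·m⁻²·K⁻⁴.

For a small grey body in a large enclosure: P_net = εσA(T_body⁴ − T_wall⁴).
A = 4πr² = 0.02011 m²; T_body⁴ − T_wall⁴ = 5.533×10⁶ − 2.809×10⁷ = -2.256×10⁷ K⁴.
|P_net| = 0.39·5.67×10⁻⁸·0.02011·2.256×10⁷.

P_net ≈ 0.0100 W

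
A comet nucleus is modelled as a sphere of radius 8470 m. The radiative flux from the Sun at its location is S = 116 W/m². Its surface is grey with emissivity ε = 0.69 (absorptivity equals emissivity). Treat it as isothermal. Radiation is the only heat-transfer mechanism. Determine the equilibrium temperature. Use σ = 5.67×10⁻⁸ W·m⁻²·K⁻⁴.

At equilibrium, absorbed power = emitted power.
Absorbing cross-section = πr² = 2.254×10⁸ m²; emitting surface = 4πr² = 9.015×10⁸ m² (ratio 4).
εS·A_cross = εσ·A_surf·T⁴  ⇒  T⁴ = S/(4σ)   (ε cancels).
T⁴ = 116/(4·5.67×10⁻⁸) = 5.115×10⁸ K⁴.
T = (5.115×10⁸)^(1/4).

T ≈ 150 K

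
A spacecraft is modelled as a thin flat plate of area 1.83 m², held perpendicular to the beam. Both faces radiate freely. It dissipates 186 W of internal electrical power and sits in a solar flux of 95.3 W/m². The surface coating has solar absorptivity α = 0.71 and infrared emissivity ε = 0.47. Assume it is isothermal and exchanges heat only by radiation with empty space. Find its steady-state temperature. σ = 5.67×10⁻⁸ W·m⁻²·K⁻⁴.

T ≈ 237 K

At steady state, absorbed solar power + internal power = radiated power.
Absorbed: α·S·A_cross = 0.71·95.3·1.830 = 123.8 W (cross-section A).
Total input = 123.8 + 186 = 309.8 W.
Radiated: εσ·A_surf·T⁴ with A_surf = 2A = 3.660 m².
T⁴ = 309.8/(0.47·5.67×10⁻⁸·3.660) = 3.177×10⁹ K⁴.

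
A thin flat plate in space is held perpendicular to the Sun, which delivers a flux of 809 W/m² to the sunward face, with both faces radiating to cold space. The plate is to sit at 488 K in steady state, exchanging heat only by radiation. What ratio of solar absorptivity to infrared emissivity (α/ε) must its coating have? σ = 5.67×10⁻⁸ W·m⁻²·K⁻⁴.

Balance: αS·A = εσ·2A·T⁴ ⇒ α/ε = 2σT⁴/S.
α/ε = 2·5.67×10⁻⁸·(488)⁴/809 = 2·5.67×10⁻⁸·5.671×10¹⁰/809.

α/ε ≈ 7.95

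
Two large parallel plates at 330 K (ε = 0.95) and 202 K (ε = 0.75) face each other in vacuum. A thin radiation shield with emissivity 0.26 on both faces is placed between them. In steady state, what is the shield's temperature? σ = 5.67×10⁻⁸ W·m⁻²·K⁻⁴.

T_s ≈ 289 K

In steady state the net flux on the hot side equals that on the cold side.
σ(T₁⁴−T_s⁴)/D₁ = σ(T_s⁴−T₂⁴)/D₂, with D₁ = 1/ε₁+1/ε_s−1 = 3.899, D₂ = 1/ε_s+1/ε₂−1 = 4.179.
Solve for T_s⁴: T_s⁴ = (D₂·T₁⁴ + D₁·T₂⁴)/(D₁+D₂) = 6.939×10⁹ K⁴.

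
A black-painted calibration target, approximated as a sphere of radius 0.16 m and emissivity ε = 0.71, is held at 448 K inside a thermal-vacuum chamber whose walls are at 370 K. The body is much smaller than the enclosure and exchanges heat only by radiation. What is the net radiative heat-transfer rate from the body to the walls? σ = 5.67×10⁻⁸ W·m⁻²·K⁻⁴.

For a small grey body in a large enclosure: P_net = εσA(T_body⁴ − T_wall⁴).
A = 4πr² = 0.3217 m²; T_body⁴ − T_wall⁴ = 4.028×10¹⁰ − 1.874×10¹⁰ = 2.154×10¹⁰ K⁴.
|P_net| = 0.71·5.67×10⁻⁸·0.3217·2.154×10¹⁰.

P_net ≈ 279 W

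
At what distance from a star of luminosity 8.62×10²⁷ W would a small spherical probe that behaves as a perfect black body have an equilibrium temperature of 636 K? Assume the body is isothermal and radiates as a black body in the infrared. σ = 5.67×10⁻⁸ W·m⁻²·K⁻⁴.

For an isothermal black-emitting sphere, (1−a)S·πr² = σ·4πr²·T⁴ ⇒ S = 4σT⁴/(1−a).
S = 4·5.67×10⁻⁸·(636)⁴/1.00 = 37110 W/m².
Flux falls as S = L/(4πd²), so d = √(L/(4πS)) = √(8.62×10²⁷/(4π·37110)).

d ≈ 1.36×10¹¹ m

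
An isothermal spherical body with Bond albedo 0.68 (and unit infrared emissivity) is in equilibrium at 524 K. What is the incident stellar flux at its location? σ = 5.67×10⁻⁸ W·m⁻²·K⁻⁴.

S ≈ 53400 W/m²

(1−a)S·πr² = σ·4πr²·T⁴ ⇒ S = 4σT⁴/(1−a).
S = 4·5.67×10⁻⁸·7.539×10¹⁰/0.320.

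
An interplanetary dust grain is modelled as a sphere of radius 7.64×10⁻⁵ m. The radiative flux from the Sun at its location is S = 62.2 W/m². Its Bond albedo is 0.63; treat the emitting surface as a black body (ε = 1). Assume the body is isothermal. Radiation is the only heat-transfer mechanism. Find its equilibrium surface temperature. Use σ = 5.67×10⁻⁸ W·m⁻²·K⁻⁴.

T ≈ 100 K

At equilibrium, absorbed power = emitted power.
Absorbing cross-section = πr² = 1.834×10⁻⁸ m²; emitting surface = 4πr² = 7.335×10⁻⁸ m² (ratio 4).
(1−a)S·A_cross = εσ·A_surf·T⁴  ⇒  T⁴ = (1−a)S/(4σ).
T⁴ = 0.370·62.2/(4·5.67×10⁻⁸) = 1.015×10⁸ K⁴.
T = (1.015×10⁸)^(1/4).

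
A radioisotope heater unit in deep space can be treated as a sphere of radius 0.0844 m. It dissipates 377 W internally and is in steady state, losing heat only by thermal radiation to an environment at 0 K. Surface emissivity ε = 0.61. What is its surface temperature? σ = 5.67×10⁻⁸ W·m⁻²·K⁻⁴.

Steady state: internal power = radiated power, P = εσA T⁴.
Radiating area A = 4πr² = 0.08951 m².
T⁴ = P/(εσA) = 377/(0.61·5.67×10⁻⁸·0.08951) = 1.218×10¹¹ K⁴.
T = (1.218×10¹¹)^(1/4).

T ≈ 591 K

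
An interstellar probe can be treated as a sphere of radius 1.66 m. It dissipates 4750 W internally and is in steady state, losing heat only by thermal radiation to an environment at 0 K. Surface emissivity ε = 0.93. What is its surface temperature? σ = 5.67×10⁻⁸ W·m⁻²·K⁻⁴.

T ≈ 226 K

Steady state: internal power = radiated power, P = εσA T⁴.
Radiating area A = 4πr² = 34.63 m².
T⁴ = P/(εσA) = 4750/(0.93·5.67×10⁻⁸·34.63) = 2.601×10⁹ K⁴.
T = (2.601×10⁹)^(1/4).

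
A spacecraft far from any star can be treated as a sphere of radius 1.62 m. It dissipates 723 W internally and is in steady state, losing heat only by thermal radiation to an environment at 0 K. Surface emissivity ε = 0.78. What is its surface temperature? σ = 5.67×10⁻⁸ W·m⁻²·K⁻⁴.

T ≈ 149 K

Steady state: internal power = radiated power, P = εσA T⁴.
Radiating area A = 4πr² = 32.98 m².
T⁴ = P/(εσA) = 723/(0.78·5.67×10⁻⁸·32.98) = 4.957×10⁸ K⁴.
T = (4.957×10⁸)^(1/4).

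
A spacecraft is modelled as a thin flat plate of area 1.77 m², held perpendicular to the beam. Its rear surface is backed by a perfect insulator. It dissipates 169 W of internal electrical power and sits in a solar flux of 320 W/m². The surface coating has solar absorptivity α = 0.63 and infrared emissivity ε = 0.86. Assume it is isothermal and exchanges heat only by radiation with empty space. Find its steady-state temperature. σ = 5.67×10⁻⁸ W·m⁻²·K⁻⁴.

T ≈ 279 K

At steady state, absorbed solar power + internal power = radiated power.
Absorbed: α·S·A_cross = 0.63·320·1.770 = 356.8 W (cross-section A).
Total input = 356.8 + 169 = 525.8 W.
Radiated: εσ·A_surf·T⁴ with A_surf = A = 1.770 m².
T⁴ = 525.8/(0.86·5.67×10⁻⁸·1.770) = 6.092×10⁹ K⁴.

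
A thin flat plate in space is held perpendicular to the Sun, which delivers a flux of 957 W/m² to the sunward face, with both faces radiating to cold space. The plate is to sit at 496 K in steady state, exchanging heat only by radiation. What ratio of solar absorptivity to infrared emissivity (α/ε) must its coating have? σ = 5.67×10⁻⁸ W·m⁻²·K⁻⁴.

α/ε ≈ 7.17

Balance: αS·A = εσ·2A·T⁴ ⇒ α/ε = 2σT⁴/S.
α/ε = 2·5.67×10⁻⁸·(496)⁴/957 = 2·5.67×10⁻⁸·6.052×10¹⁰/957.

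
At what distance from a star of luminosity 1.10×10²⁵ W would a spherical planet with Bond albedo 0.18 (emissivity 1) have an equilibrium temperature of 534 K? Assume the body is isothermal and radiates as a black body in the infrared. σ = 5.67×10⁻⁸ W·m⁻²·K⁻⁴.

For an isothermal black-emitting sphere, (1−a)S·πr² = σ·4πr²·T⁴ ⇒ S = 4σT⁴/(1−a).
S = 4·5.67×10⁻⁸·(534)⁴/0.820 = 22490 W/m².
Flux falls as S = L/(4πd²), so d = √(L/(4πS)) = √(1.10×10²⁵/(4π·22490)).

d ≈ 6.24×10⁹ m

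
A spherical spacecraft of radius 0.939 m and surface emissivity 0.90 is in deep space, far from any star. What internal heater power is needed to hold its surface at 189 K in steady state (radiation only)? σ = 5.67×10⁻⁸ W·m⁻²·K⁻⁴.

P ≈ 721 W

P = εσ·4πr²·T⁴.
4πr² = 11.08 m²; T⁴ = 1.276×10⁹ K⁴.
P = 0.90·5.67×10⁻⁸·11.08·1.276×10⁹.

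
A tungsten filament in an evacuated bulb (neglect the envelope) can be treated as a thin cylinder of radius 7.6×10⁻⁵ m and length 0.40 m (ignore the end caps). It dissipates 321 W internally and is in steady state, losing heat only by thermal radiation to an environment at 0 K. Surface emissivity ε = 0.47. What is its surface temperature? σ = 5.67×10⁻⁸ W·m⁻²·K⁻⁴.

Steady state: internal power = radiated power, P = εσA T⁴.
Radiating area A = 2πrL = 1.910×10⁻⁴ m².
T⁴ = P/(εσA) = 321/(0.47·5.67×10⁻⁸·1.910×10⁻⁴) = 6.306×10¹³ K⁴.
T = (6.306×10¹³)^(1/4).

T ≈ 2820 K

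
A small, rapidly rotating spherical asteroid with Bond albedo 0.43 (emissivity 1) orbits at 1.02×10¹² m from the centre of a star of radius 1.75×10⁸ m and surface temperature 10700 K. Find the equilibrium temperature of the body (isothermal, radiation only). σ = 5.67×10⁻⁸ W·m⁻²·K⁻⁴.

The star's surface emits σT_*⁴; at distance d the flux is S = σT_*⁴(R_*/d)².
S = 5.67×10⁻⁸·(10700)⁴·(1.75×10⁸/1.02×10¹²)² = 21.88 W/m².
For an isothermal sphere T⁴ = (1−a)S/(4σ) = 5.498×10⁷ K⁴.

T ≈ 86.1 K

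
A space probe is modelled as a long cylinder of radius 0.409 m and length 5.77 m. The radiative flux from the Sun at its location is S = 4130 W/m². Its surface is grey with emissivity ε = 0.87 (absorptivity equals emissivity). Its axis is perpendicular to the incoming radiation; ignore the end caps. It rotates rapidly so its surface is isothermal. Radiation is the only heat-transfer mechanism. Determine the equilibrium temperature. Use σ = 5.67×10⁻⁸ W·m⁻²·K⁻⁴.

At equilibrium, absorbed power = emitted power.
Absorbing cross-section = 2rL = 4.720 m²; emitting surface = 2πrL = 14.83 m² (ratio π).
εS·A_cross = εσ·A_surf·T⁴  ⇒  T⁴ = S/(πσ)   (ε cancels).
T⁴ = 4130/(π·5.67×10⁻⁸) = 2.319×10¹⁰ K⁴.
T = (2.319×10¹⁰)^(1/4).

T ≈ 390 K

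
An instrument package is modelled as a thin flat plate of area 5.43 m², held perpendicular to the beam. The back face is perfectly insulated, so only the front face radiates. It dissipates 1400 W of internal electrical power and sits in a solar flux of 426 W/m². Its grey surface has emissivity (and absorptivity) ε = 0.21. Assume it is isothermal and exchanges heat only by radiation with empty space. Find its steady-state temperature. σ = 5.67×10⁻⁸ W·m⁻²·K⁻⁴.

T ≈ 413 K

At steady state, absorbed solar power + internal power = radiated power.
Absorbed: α·S·A_cross = 0.21·426·5.430 = 485.8 W (cross-section A).
Total input = 485.8 + 1400 = 1886 W.
Radiated: εσ·A_surf·T⁴ with A_surf = A = 5.430 m².
T⁴ = 1886/(0.21·5.67×10⁻⁸·5.430) = 2.917×10¹⁰ K⁴.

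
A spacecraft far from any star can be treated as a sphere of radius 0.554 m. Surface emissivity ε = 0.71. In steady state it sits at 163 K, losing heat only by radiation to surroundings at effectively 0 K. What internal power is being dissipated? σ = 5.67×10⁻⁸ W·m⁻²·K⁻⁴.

P ≈ 110 W

Steady state: P = εσA T⁴.
A = 4πr² = 3.857 m²; T⁴ = (163)⁴ = 7.059×10⁸ K⁴.
P = 0.71 × 5.67×10⁻⁸ × 3.857 × 7.059×10⁸.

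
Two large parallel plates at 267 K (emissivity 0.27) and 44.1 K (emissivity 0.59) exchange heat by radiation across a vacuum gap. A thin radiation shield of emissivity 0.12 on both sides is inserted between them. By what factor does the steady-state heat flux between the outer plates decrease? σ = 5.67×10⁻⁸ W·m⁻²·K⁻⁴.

Without shield: q₀ = σΔ(T⁴)/(1/ε₁+1/ε₂−1) with denominator 4.399.
With shield the two gaps are in series; the resistances add: (1/ε₁+1/ε_s−1)+(1/ε_s+1/ε₂−1) = 11.04+9.028 = 20.07.
Heat-flux ratio q₀/q = 20.07/4.399.

factor ≈ 4.56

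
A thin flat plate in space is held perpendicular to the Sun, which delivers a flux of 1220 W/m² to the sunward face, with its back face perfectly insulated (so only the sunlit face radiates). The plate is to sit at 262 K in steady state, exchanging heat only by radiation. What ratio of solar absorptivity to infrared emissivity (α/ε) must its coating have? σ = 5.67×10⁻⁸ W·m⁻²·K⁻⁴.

Balance: αS·A = εσ·1A·T⁴ ⇒ α/ε = σT⁴/S.
α/ε = 5.67×10⁻⁸·(262)⁴/1220 = 5.67×10⁻⁸·4.712×10⁹/1220.

α/ε ≈ 0.219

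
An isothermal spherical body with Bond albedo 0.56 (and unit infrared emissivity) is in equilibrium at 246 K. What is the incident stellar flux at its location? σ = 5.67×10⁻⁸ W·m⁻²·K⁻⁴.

(1−a)S·πr² = σ·4πr²·T⁴ ⇒ S = 4σT⁴/(1−a).
S = 4·5.67×10⁻⁸·3.662×10⁹/0.440.

S ≈ 1890 W/m²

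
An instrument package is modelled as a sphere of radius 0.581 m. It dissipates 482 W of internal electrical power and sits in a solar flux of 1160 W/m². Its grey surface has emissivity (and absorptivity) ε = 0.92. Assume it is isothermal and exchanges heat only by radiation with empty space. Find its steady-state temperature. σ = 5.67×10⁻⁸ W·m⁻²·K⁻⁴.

At steady state, absorbed solar power + internal power = radiated power.
Absorbed: α·S·A_cross = 0.92·1160·1.060 = 1132 W (cross-section πr²).
Total input = 1132 + 482 = 1614 W.
Radiated: εσ·A_surf·T⁴ with A_surf = 4πr² = 4.242 m².
T⁴ = 1614/(0.92·5.67×10⁻⁸·4.242) = 7.293×10⁹ K⁴.

T ≈ 292 K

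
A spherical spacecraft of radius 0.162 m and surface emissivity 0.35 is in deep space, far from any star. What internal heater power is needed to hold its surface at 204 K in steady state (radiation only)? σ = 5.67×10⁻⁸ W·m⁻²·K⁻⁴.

P ≈ 11.3 W

P = εσ·4πr²·T⁴.
4πr² = 0.3298 m²; T⁴ = 1.732×10⁹ K⁴.
P = 0.35·5.67×10⁻⁸·0.3298·1.732×10⁹.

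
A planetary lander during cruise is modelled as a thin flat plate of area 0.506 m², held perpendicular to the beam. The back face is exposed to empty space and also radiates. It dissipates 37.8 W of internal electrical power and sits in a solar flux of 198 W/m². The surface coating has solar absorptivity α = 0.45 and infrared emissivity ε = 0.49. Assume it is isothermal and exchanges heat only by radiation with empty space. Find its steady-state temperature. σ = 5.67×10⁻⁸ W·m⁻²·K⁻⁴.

At steady state, absorbed solar power + internal power = radiated power.
Absorbed: α·S·A_cross = 0.45·198·0.5060 = 45.08 W (cross-section A).
Total input = 45.08 + 37.8 = 82.88 W.
Radiated: εσ·A_surf·T⁴ with A_surf = 2A = 1.012 m².
T⁴ = 82.88/(0.49·5.67×10⁻⁸·1.012) = 2.948×10⁹ K⁴.

T ≈ 233 K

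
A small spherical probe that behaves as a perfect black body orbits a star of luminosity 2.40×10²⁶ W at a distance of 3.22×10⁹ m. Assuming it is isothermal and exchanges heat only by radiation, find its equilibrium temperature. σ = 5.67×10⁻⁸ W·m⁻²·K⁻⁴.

First find the stellar flux at distance d: S = L/(4πd²) = 2.40×10²⁶/(4π·(3.22×10⁹)²) = 1.842×10⁶ W/m².
For an isothermal sphere, absorbed (1−a)S·πr² = emitted σ·4πr²·T⁴, so T⁴ = (1−a)S/(4σ).
T⁴ = 1.00·1.842×10⁶/(4·5.67×10⁻⁸) = 8.122×10¹² K⁴.

T ≈ 1690 K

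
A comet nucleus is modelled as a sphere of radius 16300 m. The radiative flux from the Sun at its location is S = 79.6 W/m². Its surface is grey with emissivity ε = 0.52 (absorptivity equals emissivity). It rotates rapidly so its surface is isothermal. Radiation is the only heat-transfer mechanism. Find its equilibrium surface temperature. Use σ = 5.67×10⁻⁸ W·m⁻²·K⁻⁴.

At equilibrium, absorbed power = emitted power.
Absorbing cross-section = πr² = 8.347×10⁸ m²; emitting surface = 4πr² = 3.339×10⁹ m² (ratio 4).
εS·A_cross = εσ·A_surf·T⁴  ⇒  T⁴ = S/(4σ)   (ε cancels).
T⁴ = 79.6/(4·5.67×10⁻⁸) = 3.510×10⁸ K⁴.
T = (3.510×10⁸)^(1/4).

T ≈ 137 K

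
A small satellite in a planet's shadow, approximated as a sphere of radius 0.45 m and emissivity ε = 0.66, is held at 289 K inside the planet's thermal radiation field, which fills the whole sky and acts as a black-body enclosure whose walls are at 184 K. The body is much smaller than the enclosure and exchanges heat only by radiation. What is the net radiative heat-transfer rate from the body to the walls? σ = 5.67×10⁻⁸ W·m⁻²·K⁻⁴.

For a small grey body in a large enclosure: P_net = εσA(T_body⁴ − T_wall⁴).
A = 4πr² = 2.545 m²; T_body⁴ − T_wall⁴ = 6.976×10⁹ − 1.146×10⁹ = 5.830×10⁹ K⁴.
|P_net| = 0.66·5.67×10⁻⁸·2.545·5.830×10⁹.

P_net ≈ 555 W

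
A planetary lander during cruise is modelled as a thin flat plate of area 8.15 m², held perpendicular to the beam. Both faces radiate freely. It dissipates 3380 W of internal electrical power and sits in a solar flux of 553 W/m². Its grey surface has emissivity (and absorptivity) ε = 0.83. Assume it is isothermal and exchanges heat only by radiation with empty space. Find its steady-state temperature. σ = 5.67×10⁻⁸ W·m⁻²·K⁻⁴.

At steady state, absorbed solar power + internal power = radiated power.
Absorbed: α·S·A_cross = 0.83·553·8.150 = 3741 W (cross-section A).
Total input = 3741 + 3380 = 7121 W.
Radiated: εσ·A_surf·T⁴ with A_surf = 2A = 16.30 m².
T⁴ = 7121/(0.83·5.67×10⁻⁸·16.30) = 9.283×10⁹ K⁴.

T ≈ 310 K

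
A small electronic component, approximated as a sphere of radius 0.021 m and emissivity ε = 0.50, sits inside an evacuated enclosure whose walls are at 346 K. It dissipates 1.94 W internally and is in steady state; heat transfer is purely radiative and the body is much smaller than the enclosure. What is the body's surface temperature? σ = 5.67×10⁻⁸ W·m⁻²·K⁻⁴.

For a small grey body in a large enclosure, net radiated power = εσA(T⁴ − T_w⁴).
Steady state: P = εσA(T⁴ − T_w⁴) with A = 4πr² = 0.005542 m².
T⁴ = P/(εσA) + T_w⁴ = 1.94/(0.50·5.67×10⁻⁸·0.005542) + (346)⁴
    = 1.235×10¹⁰ + 1.433×10¹⁰ = 2.668×10¹⁰ K⁴.

T ≈ 404 K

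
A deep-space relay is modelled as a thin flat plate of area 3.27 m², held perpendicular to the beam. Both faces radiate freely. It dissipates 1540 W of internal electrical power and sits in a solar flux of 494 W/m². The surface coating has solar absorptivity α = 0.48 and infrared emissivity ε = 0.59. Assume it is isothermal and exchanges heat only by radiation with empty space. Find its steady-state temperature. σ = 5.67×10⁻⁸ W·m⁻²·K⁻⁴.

T ≈ 321 K

At steady state, absorbed solar power + internal power = radiated power.
Absorbed: α·S·A_cross = 0.48·494·3.270 = 775.4 W (cross-section A).
Total input = 775.4 + 1540 = 2315 W.
Radiated: εσ·A_surf·T⁴ with A_surf = 2A = 6.540 m².
T⁴ = 2315/(0.59·5.67×10⁻⁸·6.540) = 1.058×10¹⁰ K⁴.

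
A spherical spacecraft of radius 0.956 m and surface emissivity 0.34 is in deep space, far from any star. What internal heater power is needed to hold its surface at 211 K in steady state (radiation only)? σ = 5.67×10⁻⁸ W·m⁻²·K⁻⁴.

P = εσ·4πr²·T⁴.
4πr² = 11.48 m²; T⁴ = 1.982×10⁹ K⁴.
P = 0.34·5.67×10⁻⁸·11.48·1.982×10⁹.

P ≈ 439 W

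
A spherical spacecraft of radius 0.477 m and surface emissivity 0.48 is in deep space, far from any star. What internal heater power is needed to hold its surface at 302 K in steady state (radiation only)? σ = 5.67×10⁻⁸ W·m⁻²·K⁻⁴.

P ≈ 647 W

P = εσ·4πr²·T⁴.
4πr² = 2.859 m²; T⁴ = 8.318×10⁹ K⁴.
P = 0.48·5.67×10⁻⁸·2.859·8.318×10⁹.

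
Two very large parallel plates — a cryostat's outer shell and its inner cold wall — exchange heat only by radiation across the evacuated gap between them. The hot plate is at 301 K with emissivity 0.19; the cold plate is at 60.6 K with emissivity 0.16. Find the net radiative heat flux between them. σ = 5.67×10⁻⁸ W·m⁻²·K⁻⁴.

q ≈ 44.2 W/m²

For two infinite grey parallel plates, q = σ(T₁⁴ − T₂⁴)/(1/ε₁ + 1/ε₂ − 1).
T₁⁴ − T₂⁴ = 8.209×10⁹ − 1.349×10⁷ = 8.195×10⁹ K⁴.
1/ε₁ + 1/ε₂ − 1 = 5.263 + 6.250 − 1 = 10.51.
q = 5.67×10⁻⁸ × 8.195×10⁹ / 10.51.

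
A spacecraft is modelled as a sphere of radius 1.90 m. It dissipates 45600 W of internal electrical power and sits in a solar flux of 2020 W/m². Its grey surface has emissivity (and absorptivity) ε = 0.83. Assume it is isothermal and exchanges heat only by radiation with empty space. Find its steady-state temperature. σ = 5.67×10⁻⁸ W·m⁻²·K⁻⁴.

At steady state, absorbed solar power + internal power = radiated power.
Absorbed: α·S·A_cross = 0.83·2020·11.34 = 19010 W (cross-section πr²).
Total input = 19010 + 45600 = 64610 W.
Radiated: εσ·A_surf·T⁴ with A_surf = 4πr² = 45.36 m².
T⁴ = 64610/(0.83·5.67×10⁻⁸·45.36) = 3.027×10¹⁰ K⁴.

T ≈ 417 K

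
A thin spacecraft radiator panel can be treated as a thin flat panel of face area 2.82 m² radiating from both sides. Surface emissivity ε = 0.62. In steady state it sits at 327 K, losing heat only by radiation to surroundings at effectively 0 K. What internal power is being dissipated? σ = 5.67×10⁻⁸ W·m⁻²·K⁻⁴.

P ≈ 2270 W

Steady state: P = εσA T⁴.
A = 2·2.82 = 5.640 m²; T⁴ = (327)⁴ = 1.143×10¹⁰ K⁴.
P = 0.62 × 5.67×10⁻⁸ × 5.640 × 1.143×10¹⁰.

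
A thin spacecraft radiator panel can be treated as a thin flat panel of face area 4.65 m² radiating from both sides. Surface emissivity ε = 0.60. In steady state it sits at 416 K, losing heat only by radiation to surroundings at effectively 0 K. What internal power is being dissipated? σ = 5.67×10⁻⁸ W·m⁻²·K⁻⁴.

Steady state: P = εσA T⁴.
A = 2·4.65 = 9.300 m²; T⁴ = (416)⁴ = 2.995×10¹⁰ K⁴.
P = 0.60 × 5.67×10⁻⁸ × 9.300 × 2.995×10¹⁰.

P ≈ 9480 W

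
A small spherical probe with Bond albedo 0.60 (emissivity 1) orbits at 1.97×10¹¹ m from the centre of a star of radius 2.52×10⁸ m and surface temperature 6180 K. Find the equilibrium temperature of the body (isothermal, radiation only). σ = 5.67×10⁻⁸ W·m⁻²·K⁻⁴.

The star's surface emits σT_*⁴; at distance d the flux is S = σT_*⁴(R_*/d)².
S = 5.67×10⁻⁸·(6180)⁴·(2.52×10⁸/1.97×10¹¹)² = 135.3 W/m².
For an isothermal sphere T⁴ = (1−a)S/(4σ) = 2.387×10⁸ K⁴.

T ≈ 124 K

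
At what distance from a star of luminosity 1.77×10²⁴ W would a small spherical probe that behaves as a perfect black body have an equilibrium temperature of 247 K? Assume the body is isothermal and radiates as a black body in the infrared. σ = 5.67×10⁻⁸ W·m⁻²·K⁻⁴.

For an isothermal black-emitting sphere, (1−a)S·πr² = σ·4πr²·T⁴ ⇒ S = 4σT⁴/(1−a).
S = 4·5.67×10⁻⁸·(247)⁴/1.00 = 844.2 W/m².
Flux falls as S = L/(4πd²), so d = √(L/(4πS)) = √(1.77×10²⁴/(4π·844.2)).

d ≈ 1.29×10¹⁰ m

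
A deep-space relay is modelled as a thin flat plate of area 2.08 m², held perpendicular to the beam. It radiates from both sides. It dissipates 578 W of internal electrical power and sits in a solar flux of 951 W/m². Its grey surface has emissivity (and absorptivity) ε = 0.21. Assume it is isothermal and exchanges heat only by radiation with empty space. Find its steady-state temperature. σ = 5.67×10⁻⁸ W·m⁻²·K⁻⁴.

At steady state, absorbed solar power + internal power = radiated power.
Absorbed: α·S·A_cross = 0.21·951·2.080 = 415.4 W (cross-section A).
Total input = 415.4 + 578 = 993.4 W.
Radiated: εσ·A_surf·T⁴ with A_surf = 2A = 4.160 m².
T⁴ = 993.4/(0.21·5.67×10⁻⁸·4.160) = 2.006×10¹⁰ K⁴.

T ≈ 376 K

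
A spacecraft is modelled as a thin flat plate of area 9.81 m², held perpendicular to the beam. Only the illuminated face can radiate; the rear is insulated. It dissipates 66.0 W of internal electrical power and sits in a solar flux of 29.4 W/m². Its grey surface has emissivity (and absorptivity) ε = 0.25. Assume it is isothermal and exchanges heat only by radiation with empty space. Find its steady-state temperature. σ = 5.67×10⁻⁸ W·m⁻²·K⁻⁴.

At steady state, absorbed solar power + internal power = radiated power.
Absorbed: α·S·A_cross = 0.25·29.4·9.810 = 72.10 W (cross-section A).
Total input = 72.10 + 66.0 = 138.1 W.
Radiated: εσ·A_surf·T⁴ with A_surf = A = 9.810 m².
T⁴ = 138.1/(0.25·5.67×10⁻⁸·9.810) = 9.931×10⁸ K⁴.

T ≈ 178 K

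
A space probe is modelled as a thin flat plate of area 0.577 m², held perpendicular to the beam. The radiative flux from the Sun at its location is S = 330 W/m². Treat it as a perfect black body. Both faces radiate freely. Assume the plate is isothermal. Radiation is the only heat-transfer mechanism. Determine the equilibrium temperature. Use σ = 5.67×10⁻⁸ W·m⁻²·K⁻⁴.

T ≈ 232 K

At equilibrium, absorbed power = emitted power.
Absorbing cross-section = A = 0.5770 m²; emitting surface = 2A = 1.154 m² (ratio 2).
S·A_cross = εσ·A_surf·T⁴  ⇒  T⁴ = S/(2σ).
T⁴ = 1.00·330/(2·5.67×10⁻⁸) = 2.910×10⁹ K⁴.
T = (2.910×10⁹)^(1/4).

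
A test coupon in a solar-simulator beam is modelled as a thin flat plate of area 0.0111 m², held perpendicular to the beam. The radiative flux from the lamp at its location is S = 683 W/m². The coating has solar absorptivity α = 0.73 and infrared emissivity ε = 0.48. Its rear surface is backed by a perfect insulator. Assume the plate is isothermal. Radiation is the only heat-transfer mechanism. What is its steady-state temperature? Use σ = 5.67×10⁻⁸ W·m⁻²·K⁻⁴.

T ≈ 368 K

At equilibrium, absorbed power = emitted power.
Absorbing cross-section = A = 0.01110 m²; emitting surface = A = 0.01110 m² (ratio 1).
αS·A_cross = εσ·A_surf·T⁴  ⇒  T⁴ = αS/(ε·1σ).
T⁴ = 0.730·683/(0.48·1·5.67×10⁻⁸) = 1.832×10¹⁰ K⁴.
T = (1.832×10¹⁰)^(1/4).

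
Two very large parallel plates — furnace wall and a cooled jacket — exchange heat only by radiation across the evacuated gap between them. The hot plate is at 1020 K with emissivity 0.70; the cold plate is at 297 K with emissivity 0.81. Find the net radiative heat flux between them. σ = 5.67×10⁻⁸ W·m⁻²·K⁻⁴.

q ≈ 36600 W/m²

For two infinite grey parallel plates, q = σ(T₁⁴ − T₂⁴)/(1/ε₁ + 1/ε₂ − 1).
T₁⁴ − T₂⁴ = 1.082×10¹² − 7.781×10⁹ = 1.075×10¹² K⁴.
1/ε₁ + 1/ε₂ − 1 = 1.429 + 1.235 − 1 = 1.663.
q = 5.67×10⁻⁸ × 1.075×10¹² / 1.663.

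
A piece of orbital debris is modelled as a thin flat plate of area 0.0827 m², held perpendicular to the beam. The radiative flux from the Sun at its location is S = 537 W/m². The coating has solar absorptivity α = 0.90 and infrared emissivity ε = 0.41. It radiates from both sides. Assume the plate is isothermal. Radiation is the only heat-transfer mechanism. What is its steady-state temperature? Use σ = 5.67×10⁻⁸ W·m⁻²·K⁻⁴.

T ≈ 319 K

At equilibrium, absorbed power = emitted power.
Absorbing cross-section = A = 0.08270 m²; emitting surface = 2A = 0.1654 m² (ratio 2).
αS·A_cross = εσ·A_surf·T⁴  ⇒  T⁴ = αS/(ε·2σ).
T⁴ = 0.900·537/(0.41·2·5.67×10⁻⁸) = 1.039×10¹⁰ K⁴.
T = (1.039×10¹⁰)^(1/4).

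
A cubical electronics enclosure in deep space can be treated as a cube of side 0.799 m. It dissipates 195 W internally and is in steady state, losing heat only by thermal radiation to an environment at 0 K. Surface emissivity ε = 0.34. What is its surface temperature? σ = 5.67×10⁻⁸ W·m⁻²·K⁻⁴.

Steady state: internal power = radiated power, P = εσA T⁴.
Radiating area A = 6L² = 3.830 m².
T⁴ = P/(εσA) = 195/(0.34·5.67×10⁻⁸·3.830) = 2.641×10⁹ K⁴.
T = (2.641×10⁹)^(1/4).

T ≈ 227 K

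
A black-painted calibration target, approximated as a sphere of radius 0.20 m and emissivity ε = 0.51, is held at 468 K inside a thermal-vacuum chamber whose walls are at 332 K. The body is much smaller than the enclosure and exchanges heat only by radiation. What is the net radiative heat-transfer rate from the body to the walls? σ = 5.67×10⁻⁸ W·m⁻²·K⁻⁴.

For a small grey body in a large enclosure: P_net = εσA(T_body⁴ − T_wall⁴).
A = 4πr² = 0.5027 m²; T_body⁴ − T_wall⁴ = 4.797×10¹⁰ − 1.215×10¹⁰ = 3.582×10¹⁰ K⁴.
|P_net| = 0.51·5.67×10⁻⁸·0.5027·3.582×10¹⁰.

P_net ≈ 521 W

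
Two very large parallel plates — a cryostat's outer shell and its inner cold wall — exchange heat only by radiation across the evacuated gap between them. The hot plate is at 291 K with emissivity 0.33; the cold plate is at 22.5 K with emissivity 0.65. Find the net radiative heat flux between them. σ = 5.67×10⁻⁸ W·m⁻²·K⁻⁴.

For two infinite grey parallel plates, q = σ(T₁⁴ − T₂⁴)/(1/ε₁ + 1/ε₂ − 1).
T₁⁴ − T₂⁴ = 7.171×10⁹ − 2.563×10⁵ = 7.171×10⁹ K⁴.
1/ε₁ + 1/ε₂ − 1 = 3.030 + 1.538 − 1 = 3.569.
q = 5.67×10⁻⁸ × 7.171×10⁹ / 3.569.

q ≈ 114 W/m²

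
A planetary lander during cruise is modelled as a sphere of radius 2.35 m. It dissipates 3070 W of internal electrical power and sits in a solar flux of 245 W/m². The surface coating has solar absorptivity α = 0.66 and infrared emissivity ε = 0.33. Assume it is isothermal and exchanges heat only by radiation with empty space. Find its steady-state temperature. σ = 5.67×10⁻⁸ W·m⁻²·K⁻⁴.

At steady state, absorbed solar power + internal power = radiated power.
Absorbed: α·S·A_cross = 0.66·245·17.35 = 2805 W (cross-section πr²).
Total input = 2805 + 3070 = 5875 W.
Radiated: εσ·A_surf·T⁴ with A_surf = 4πr² = 69.40 m².
T⁴ = 5875/(0.33·5.67×10⁻⁸·69.40) = 4.525×10⁹ K⁴.

T ≈ 259 K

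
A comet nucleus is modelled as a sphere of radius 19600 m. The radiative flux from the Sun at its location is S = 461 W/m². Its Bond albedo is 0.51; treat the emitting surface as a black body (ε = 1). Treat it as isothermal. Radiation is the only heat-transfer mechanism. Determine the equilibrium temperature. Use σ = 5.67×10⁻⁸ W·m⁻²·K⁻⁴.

At equilibrium, absorbed power = emitted power.
Absorbing cross-section = πr² = 1.207×10⁹ m²; emitting surface = 4πr² = 4.827×10⁹ m² (ratio 4).
(1−a)S·A_cross = εσ·A_surf·T⁴  ⇒  T⁴ = (1−a)S/(4σ).
T⁴ = 0.490·461/(4·5.67×10⁻⁸) = 9.960×10⁸ K⁴.
T = (9.960×10⁸)^(1/4).

T ≈ 178 K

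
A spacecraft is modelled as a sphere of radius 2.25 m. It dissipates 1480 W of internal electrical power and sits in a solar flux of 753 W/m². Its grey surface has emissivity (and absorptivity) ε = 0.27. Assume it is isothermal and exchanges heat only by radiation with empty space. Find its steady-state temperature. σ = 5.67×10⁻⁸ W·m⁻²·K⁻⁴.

At steady state, absorbed solar power + internal power = radiated power.
Absorbed: α·S·A_cross = 0.27·753·15.90 = 3234 W (cross-section πr²).
Total input = 3234 + 1480 = 4714 W.
Radiated: εσ·A_surf·T⁴ with A_surf = 4πr² = 63.62 m².
T⁴ = 4714/(0.27·5.67×10⁻⁸·63.62) = 4.840×10⁹ K⁴.

T ≈ 264 K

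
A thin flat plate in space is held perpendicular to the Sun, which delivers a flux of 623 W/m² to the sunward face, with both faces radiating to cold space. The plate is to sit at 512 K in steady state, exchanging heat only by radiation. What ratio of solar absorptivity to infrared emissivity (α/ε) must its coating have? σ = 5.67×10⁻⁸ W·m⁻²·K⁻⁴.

Balance: αS·A = εσ·2A·T⁴ ⇒ α/ε = 2σT⁴/S.
α/ε = 2·5.67×10⁻⁸·(512)⁴/623 = 2·5.67×10⁻⁸·6.872×10¹⁰/623.

α/ε ≈ 12.5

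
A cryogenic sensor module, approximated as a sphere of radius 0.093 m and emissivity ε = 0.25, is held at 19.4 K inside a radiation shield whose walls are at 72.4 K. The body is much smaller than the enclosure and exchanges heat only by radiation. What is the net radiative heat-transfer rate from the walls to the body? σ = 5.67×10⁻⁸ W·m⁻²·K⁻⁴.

For a small grey body in a large enclosure: P_net = εσA(T_body⁴ − T_wall⁴).
A = 4πr² = 0.1087 m²; T_body⁴ − T_wall⁴ = 1.416×10⁵ − 2.748×10⁷ = -2.733×10⁷ K⁴.
|P_net| = 0.25·5.67×10⁻⁸·0.1087·2.733×10⁷.

P_net ≈ 0.0421 W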